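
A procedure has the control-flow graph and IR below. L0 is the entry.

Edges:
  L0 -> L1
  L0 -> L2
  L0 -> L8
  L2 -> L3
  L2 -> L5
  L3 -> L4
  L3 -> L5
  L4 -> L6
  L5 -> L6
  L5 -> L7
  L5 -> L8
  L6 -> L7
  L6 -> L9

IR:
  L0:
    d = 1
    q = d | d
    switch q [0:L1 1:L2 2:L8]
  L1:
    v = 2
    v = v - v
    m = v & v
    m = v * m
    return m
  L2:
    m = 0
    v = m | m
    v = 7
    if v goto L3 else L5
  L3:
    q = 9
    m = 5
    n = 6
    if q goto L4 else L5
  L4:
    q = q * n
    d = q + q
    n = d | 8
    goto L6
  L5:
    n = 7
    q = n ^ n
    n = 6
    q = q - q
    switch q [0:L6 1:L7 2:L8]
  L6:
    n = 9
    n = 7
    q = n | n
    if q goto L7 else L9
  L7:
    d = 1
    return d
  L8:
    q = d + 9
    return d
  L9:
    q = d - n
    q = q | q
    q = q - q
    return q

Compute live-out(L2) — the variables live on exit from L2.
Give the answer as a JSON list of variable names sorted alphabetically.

Answer: ["d"]

Derivation:
Per-block:
  L0: {d,q} / ∅
  L1: {m,v} / ∅
  L2: {m,v} / ∅
  L3: {m,n,q} / ∅
  L4: {d,n,q} / {n,q}
  L5: {n,q} / ∅
  L6: {n,q} / ∅
  L7: {d} / ∅
  L8: {q} / {d}
  L9: {q} / {d,n}

Live sets:
  L0: in=∅ out={d}
  L1: in=∅ out=∅
  L2: in={d} out={d}
  L3: in={d} out={d,n,q}
  L4: in={n,q} out={d}
  L5: in={d} out={d}
  L6: in={d} out={d,n}
  L7: in=∅ out=∅
  L8: in={d} out=∅
  L9: in={d,n} out=∅

live-out(L2) = ["d"]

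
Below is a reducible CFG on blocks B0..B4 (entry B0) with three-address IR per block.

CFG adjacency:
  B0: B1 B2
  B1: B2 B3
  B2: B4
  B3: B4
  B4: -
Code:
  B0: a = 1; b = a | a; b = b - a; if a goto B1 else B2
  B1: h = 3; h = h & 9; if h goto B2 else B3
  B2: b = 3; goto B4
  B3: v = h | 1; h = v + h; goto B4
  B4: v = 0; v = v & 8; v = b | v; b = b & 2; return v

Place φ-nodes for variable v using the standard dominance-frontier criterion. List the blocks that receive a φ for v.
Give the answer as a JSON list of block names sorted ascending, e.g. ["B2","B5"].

Answer: ["B4"]

Working:
idom tree: B1←B0 B2←B0 B3←B1 B4←B0
Dom∩ at merges:
  B2: preds {B0,B1}: {B0} ∩ {B0,B1} = {B0}; idom=B0
  B4: preds {B2,B3}: {B0,B2} ∩ {B0,B1,B3} = {B0}; idom=B0

DF derivation:
  B2←B0: walk · to B0
  B2←B1: walk B1 to B0
  B4←B2: walk B2 to B0
  B4←B3: walk B3→B1 to B0
  B0 → ∅
  B1 → {B2,B4}
  B2 → {B4}
  B3 → {B4}
  B4 → ∅

φ for v: defs {B3,B4}
  DF⁺ = {B4}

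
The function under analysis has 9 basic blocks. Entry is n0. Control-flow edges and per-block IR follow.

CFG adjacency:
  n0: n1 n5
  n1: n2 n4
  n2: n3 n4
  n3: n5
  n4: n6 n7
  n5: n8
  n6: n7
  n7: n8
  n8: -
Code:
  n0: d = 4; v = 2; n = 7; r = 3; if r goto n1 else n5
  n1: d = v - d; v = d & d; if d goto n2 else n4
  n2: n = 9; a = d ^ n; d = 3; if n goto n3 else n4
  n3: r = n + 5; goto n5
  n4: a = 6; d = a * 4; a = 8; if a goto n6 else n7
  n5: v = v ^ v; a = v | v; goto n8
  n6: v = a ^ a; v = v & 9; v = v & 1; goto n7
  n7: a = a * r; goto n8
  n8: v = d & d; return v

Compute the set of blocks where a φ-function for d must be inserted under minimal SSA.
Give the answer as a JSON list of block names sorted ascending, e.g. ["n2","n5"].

Answer: ["n4", "n5", "n8"]

Working:
idom tree: n1←n0 n2←n1 n3←n2 n4←n1 n5←n0 n6←n4 n7←n4 n8←n0
Dom∩ at merges:
  n4: preds {n1,n2}: {n0,n1} ∩ {n0,n1,n2} = {n0,n1}; idom=n1
  n5: preds {n0,n3}: {n0} ∩ {n0,n1,n2,n3} = {n0}; idom=n0
  n7: preds {n4,n6}: {n0,n1,n4} ∩ {n0,n1,n4,n6} = {n0,n1,n4}; idom=n4
  n8: preds {n5,n7}: {n0,n5} ∩ {n0,n1,n4,n7} = {n0}; idom=n0

Frontier:
  join n4 pred n1: · stop@n1
  join n4 pred n2: n2 stop@n1
  join n5 pred n0: · stop@n0
  join n5 pred n3: n3→n2→n1 stop@n0
  join n7 pred n4: · stop@n4
  join n7 pred n6: n6 stop@n4
  join n8 pred n5: n5 stop@n0
  join n8 pred n7: n7→n4→n1 stop@n0
  n0 → ∅
  n1 → {n5,n8}
  n2 → {n4,n5}
  n3 → {n5}
  n4 → {n8}
  n5 → {n8}
  n6 → {n7}
  n7 → {n8}
  n8 → ∅

φ for d: defs {n0,n1,n2,n4}
  DF⁺ = {n4,n5,n8}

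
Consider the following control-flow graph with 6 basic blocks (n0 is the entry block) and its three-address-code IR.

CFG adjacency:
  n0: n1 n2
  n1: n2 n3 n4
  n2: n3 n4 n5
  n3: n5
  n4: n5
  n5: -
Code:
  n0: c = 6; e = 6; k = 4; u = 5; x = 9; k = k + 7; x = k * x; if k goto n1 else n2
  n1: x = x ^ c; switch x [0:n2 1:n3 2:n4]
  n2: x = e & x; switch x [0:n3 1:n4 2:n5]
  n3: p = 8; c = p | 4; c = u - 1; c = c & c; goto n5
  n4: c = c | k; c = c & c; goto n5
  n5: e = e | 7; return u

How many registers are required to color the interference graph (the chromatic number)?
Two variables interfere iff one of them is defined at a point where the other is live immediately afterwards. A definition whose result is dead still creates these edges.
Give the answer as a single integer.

Answer: 5

Analysis:
Per-block:
  n0 def {c,e,k,u,x} use ∅
  n1 def {x} use {c,x}
  n2 def {x} use {e,x}
  n3 def {c,p} use {u}
  n4 def {c} use {c,k}
  n5 def {e} use {e,u}

Backward fixpoint:
  n0: in=∅ out={c,e,k,u,x}
  n1: in={c,e,k,u,x} out={c,e,k,u,x}
  n2: in={c,e,k,u,x} out={c,e,k,u}
  n3: in={e,u} out={e,u}
  n4: in={c,e,k,u} out={e,u}
  n5: in={e,u} out=∅

Interfere edges:
  c↔{e,k,u,x}
  e↔{c,k,p,u,x}
  k↔{c,e,u,x}
  p↔{e,u}
  u↔{c,e,k,p,x}
  x↔{c,e,k,u}

Chromatic number:
  lower bound: {c,e,k,u,x} mutually conflict ⇒ χ ≥ 5
  assign c→r2 e→r0 k→r3 p→r2 u→r1 x→r4 — no edge inside a register ⇒ χ ≤ 5
  χ = 5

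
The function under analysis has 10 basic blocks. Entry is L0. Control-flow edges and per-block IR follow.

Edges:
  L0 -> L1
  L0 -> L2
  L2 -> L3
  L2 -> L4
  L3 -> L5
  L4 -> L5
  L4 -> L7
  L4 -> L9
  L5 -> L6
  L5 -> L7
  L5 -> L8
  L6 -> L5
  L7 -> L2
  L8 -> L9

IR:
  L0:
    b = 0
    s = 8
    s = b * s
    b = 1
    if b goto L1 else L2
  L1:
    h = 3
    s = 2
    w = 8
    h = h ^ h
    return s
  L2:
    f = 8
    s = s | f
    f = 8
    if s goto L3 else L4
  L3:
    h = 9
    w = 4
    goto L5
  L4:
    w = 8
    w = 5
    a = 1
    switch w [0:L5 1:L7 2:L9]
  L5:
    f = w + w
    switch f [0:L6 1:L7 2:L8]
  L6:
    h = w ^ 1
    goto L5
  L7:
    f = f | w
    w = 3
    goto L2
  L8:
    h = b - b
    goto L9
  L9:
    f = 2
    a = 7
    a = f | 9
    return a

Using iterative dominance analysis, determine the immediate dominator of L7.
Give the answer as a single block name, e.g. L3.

idom tree: L1←L0 L2←L0 L3←L2 L4←L2 L5←L2 L6←L5 L7←L2 L8←L5 L9←L2
Dom at joins:
  L2: preds {L0,L7}: {L0} ∩ {L0,L2,L7} = {L0}; idom=L0
  L5: preds {L3,L4,L6}: {L0,L2,L3} ∩ {L0,L2,L4} ∩ {L0,L2,L5,L6} = {L0,L2}; idom=L2
  L7: preds {L4,L5}: {L0,L2,L4} ∩ {L0,L2,L5} = {L0,L2}; idom=L2
  L9: preds {L4,L8}: {L0,L2,L4} ∩ {L0,L2,L5,L8} = {L0,L2}; idom=L2

idom(L7) = L2

Answer: L2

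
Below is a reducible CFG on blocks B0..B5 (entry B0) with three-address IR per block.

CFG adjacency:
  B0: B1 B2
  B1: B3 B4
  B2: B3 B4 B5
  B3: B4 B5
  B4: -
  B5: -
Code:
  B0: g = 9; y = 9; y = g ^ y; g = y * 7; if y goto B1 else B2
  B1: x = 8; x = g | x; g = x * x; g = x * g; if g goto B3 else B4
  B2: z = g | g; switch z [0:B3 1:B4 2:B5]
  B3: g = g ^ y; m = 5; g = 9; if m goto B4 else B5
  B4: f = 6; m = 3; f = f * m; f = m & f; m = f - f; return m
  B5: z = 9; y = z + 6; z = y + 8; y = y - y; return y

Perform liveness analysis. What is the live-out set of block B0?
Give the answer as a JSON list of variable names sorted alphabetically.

Answer: ["g", "y"]

Analysis:
Per-block:
  B0: def={g,y} ue=∅
  B1: def={g,x} ue={g}
  B2: def={z} ue={g}
  B3: def={g,m} ue={g,y}
  B4: def={f,m} ue=∅
  B5: def={y,z} ue=∅

Backward fixpoint:
  live B0: ∅→{g,y}
  live B1: {g,y}→{g,y}
  live B2: {g,y}→{g,y}
  live B3: {g,y}→∅
  live B4: ∅→∅
  live B5: ∅→∅

live-out(B0) = ["g", "y"]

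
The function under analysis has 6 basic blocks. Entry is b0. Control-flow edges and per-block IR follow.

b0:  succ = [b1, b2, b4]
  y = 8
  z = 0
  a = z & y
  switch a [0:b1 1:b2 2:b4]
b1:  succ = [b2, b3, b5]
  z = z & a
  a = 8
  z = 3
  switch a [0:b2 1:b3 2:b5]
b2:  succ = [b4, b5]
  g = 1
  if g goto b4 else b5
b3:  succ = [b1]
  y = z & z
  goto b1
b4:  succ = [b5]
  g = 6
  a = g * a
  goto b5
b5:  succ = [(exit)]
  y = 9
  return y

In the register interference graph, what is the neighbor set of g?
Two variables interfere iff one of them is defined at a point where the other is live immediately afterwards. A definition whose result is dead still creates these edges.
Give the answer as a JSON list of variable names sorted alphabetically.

def/use:
  b0: def={a,y,z} ue=∅
  b1: def={a,z} ue={a,z}
  b2: def={g} ue=∅
  b3: def={y} ue={z}
  b4: def={a,g} ue={a}
  b5: def={y} ue=∅

Live sets:
  b0 li=∅ lo={a,z}
  b1 li={a,z} lo={a,z}
  b2 li={a} lo={a}
  b3 li={a,z} lo={a,z}
  b4 li={a} lo=∅
  b5 li=∅ lo=∅

Conflict graph:
  a — {g,y,z}
  g — {a}
  y — {a,z}
  z — {a,y}

N(g) = ["a"]

Answer: ["a"]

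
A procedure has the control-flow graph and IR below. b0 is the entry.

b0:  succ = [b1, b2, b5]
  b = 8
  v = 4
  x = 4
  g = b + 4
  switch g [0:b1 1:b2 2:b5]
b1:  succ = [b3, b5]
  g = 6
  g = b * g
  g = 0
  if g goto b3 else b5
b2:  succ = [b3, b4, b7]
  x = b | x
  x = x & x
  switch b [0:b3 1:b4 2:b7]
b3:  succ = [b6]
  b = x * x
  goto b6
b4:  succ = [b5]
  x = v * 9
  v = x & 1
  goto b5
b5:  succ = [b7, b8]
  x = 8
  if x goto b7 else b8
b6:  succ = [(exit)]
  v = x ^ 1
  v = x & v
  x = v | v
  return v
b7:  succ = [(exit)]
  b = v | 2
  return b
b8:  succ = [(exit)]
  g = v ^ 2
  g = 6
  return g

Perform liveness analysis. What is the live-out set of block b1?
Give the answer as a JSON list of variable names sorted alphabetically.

Answer: ["v", "x"]

Working:
def/use:
  b0: def={b,g,v,x} ue=∅
  b1: def={g} ue={b}
  b2: def={x} ue={b,x}
  b3: def={b} ue={x}
  b4: def={v,x} ue={v}
  b5: def={x} ue=∅
  b6: def={v,x} ue={x}
  b7: def={b} ue={v}
  b8: def={g} ue={v}

Liveness:
  live b0: ∅→{b,v,x}
  live b1: {b,v,x}→{v,x}
  live b2: {b,v,x}→{v,x}
  live b3: {x}→{x}
  live b4: {v}→{v}
  live b5: {v}→{v}
  live b6: {x}→∅
  live b7: {v}→∅
  live b8: {v}→∅

live-out(b1) = ["v", "x"]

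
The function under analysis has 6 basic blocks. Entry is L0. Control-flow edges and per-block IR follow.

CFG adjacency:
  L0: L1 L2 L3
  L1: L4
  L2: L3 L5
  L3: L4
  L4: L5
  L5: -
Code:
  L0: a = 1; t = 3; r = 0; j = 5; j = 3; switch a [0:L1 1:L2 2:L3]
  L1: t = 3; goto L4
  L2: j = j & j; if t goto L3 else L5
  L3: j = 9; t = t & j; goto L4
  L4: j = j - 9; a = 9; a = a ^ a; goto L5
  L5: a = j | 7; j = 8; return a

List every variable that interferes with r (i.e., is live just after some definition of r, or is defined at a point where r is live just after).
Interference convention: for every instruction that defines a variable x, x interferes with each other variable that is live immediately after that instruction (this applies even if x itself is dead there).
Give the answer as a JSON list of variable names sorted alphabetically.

Block summaries:
  L0 def {a,j,r,t} use ∅
  L1 def {t} use ∅
  L2 def {j} use {j,t}
  L3 def {j,t} use {t}
  L4 def {a,j} use {j}
  L5 def {a,j} use {j}

Backward fixpoint:
  L0 li=∅ lo={j,t}
  L1 li={j} lo={j}
  L2 li={j,t} lo={j,t}
  L3 li={t} lo={j}
  L4 li={j} lo={j}
  L5 li={j} lo=∅

Interference:
  a: {j,r,t}
  j: {a,t}
  r: {a,t}
  t: {a,j,r}

N(r) = ["a", "t"]

Answer: ["a", "t"]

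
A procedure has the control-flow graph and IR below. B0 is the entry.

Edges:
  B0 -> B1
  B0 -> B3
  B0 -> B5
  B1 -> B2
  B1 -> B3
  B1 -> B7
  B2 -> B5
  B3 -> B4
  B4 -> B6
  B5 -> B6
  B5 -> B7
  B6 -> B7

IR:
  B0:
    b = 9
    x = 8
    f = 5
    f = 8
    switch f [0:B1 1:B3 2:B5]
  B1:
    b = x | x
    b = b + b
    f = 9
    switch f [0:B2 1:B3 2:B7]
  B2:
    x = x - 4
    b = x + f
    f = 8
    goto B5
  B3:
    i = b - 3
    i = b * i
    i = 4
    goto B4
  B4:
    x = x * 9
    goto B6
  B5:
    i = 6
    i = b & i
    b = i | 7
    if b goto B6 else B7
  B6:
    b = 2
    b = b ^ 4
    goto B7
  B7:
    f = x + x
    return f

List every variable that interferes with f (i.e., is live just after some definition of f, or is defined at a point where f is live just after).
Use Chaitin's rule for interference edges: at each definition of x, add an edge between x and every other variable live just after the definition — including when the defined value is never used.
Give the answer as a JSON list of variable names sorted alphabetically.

Answer: ["b", "x"]

Analysis:
Block summaries:
  B0: {b,f,x} / ∅
  B1: {b,f} / {x}
  B2: {b,f,x} / {f,x}
  B3: {i} / {b}
  B4: {x} / {x}
  B5: {b,i} / {b}
  B6: {b} / ∅
  B7: {f} / {x}

Backward fixpoint:
  B0 li=∅ lo={b,x}
  B1 li={x} lo={b,f,x}
  B2 li={f,x} lo={b,x}
  B3 li={b,x} lo={x}
  B4 li={x} lo={x}
  B5 li={b,x} lo={x}
  B6 li={x} lo={x}
  B7 li={x} lo=∅

Interference:
  b: {f,i,x}
  f: {b,x}
  i: {b,x}
  x: {b,f,i}

N(f) = ["b", "x"]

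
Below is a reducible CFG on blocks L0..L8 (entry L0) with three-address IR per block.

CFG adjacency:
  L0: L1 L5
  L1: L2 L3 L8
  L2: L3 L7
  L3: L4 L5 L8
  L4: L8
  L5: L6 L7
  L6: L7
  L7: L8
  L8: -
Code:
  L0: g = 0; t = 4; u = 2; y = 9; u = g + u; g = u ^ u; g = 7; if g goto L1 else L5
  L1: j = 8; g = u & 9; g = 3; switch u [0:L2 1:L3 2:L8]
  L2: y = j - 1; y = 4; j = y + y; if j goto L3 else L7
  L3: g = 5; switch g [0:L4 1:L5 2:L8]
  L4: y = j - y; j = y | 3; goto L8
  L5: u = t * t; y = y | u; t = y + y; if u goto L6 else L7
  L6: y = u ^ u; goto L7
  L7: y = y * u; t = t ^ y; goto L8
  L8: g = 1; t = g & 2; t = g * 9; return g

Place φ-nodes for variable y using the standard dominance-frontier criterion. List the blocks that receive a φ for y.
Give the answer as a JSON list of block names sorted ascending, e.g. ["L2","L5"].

idom tree: L1←L0 L2←L1 L3←L1 L4←L3 L5←L0 L6←L5 L7←L0 L8←L0
Dom∩ at merges:
  L3: preds {L1,L2}: {L0,L1} ∩ {L0,L1,L2} = {L0,L1}; idom=L1
  L5: preds {L0,L3}: {L0} ∩ {L0,L1,L3} = {L0}; idom=L0
  L7: preds {L2,L5,L6}: {L0,L1,L2} ∩ {L0,L5} ∩ {L0,L5,L6} = {L0}; idom=L0
  L8: preds {L1,L3,L4,L7}: {L0,L1} ∩ {L0,L1,L3} ∩ {L0,L1,L3,L4} ∩ {L0,L7} = {L0}; idom=L0

Frontier:
  join L3 pred L1: · stop@L1
  join L3 pred L2: L2 stop@L1
  join L5 pred L0: · stop@L0
  join L5 pred L3: L3→L1 stop@L0
  join L7 pred L2: L2→L1 stop@L0
  join L7 pred L5: L5 stop@L0
  join L7 pred L6: L6→L5 stop@L0
  join L8 pred L1: L1 stop@L0
  join L8 pred L3: L3→L1 stop@L0
  join L8 pred L4: L4→L3→L1 stop@L0
  join L8 pred L7: L7 stop@L0
  L0 → ∅
  L1 → {L5,L7,L8}
  L2 → {L3,L7}
  L3 → {L5,L8}
  L4 → {L8}
  L5 → {L7}
  L6 → {L7}
  L7 → {L8}
  L8 → ∅

φ for y: defs {L0,L2,L4,L5,L6,L7}
  DF⁺ = {L3,L5,L7,L8}

Answer: ["L3", "L5", "L7", "L8"]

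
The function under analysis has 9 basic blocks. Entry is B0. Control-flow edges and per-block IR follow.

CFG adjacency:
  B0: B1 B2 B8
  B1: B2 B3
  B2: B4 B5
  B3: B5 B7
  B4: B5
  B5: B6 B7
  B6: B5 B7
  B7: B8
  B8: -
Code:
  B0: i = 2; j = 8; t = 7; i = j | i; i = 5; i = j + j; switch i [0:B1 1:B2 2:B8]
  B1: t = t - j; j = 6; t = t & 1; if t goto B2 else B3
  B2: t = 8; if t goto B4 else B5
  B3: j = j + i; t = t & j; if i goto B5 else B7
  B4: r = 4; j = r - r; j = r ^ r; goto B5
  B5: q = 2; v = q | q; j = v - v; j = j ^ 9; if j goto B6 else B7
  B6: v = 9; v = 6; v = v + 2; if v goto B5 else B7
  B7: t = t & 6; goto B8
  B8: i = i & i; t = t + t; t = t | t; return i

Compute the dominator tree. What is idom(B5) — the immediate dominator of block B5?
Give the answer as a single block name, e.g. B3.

Answer: B0

Working:
idom tree: B1←B0 B2←B0 B3←B1 B4←B2 B5←B0 B6←B5 B7←B0 B8←B0
Join-block Dom:
  B2: preds {B0,B1}: {B0} ∩ {B0,B1} = {B0}; idom=B0
  B5: preds {B2,B3,B4,B6}: {B0,B2} ∩ {B0,B1,B3} ∩ {B0,B2,B4} ∩ {B0,B5,B6} = {B0}; idom=B0
  B7: preds {B3,B5,B6}: {B0,B1,B3} ∩ {B0,B5} ∩ {B0,B5,B6} = {B0}; idom=B0
  B8: preds {B0,B7}: {B0} ∩ {B0,B7} = {B0}; idom=B0

idom(B5) = B0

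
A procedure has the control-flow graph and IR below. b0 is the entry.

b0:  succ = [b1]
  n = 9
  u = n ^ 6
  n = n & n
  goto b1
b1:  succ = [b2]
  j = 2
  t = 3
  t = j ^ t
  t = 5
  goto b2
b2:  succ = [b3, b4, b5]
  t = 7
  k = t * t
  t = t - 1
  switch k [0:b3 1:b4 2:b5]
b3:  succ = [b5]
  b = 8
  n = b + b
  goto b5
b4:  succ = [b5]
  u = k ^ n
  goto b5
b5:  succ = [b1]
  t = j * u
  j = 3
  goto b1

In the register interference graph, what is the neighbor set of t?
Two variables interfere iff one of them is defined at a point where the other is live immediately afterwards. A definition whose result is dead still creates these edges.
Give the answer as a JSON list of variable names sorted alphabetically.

Block summaries:
  b0: def={n,u} ue=∅
  b1: def={j,t} ue=∅
  b2: def={k,t} ue=∅
  b3: def={b,n} ue=∅
  b4: def={u} ue={k,n}
  b5: def={j,t} ue={j,u}

Liveness:
  b0: in=∅ out={n,u}
  b1: in={n,u} out={j,n,u}
  b2: in={j,n,u} out={j,k,n,u}
  b3: in={j,u} out={j,n,u}
  b4: in={j,k,n} out={j,n,u}
  b5: in={j,n,u} out={n,u}

Conflict graph:
  b — {j,u}
  j — {b,k,n,t,u}
  k — {j,n,t,u}
  n — {j,k,t,u}
  t — {j,k,n,u}
  u — {b,j,k,n,t}

N(t) = ["j", "k", "n", "u"]

Answer: ["j", "k", "n", "u"]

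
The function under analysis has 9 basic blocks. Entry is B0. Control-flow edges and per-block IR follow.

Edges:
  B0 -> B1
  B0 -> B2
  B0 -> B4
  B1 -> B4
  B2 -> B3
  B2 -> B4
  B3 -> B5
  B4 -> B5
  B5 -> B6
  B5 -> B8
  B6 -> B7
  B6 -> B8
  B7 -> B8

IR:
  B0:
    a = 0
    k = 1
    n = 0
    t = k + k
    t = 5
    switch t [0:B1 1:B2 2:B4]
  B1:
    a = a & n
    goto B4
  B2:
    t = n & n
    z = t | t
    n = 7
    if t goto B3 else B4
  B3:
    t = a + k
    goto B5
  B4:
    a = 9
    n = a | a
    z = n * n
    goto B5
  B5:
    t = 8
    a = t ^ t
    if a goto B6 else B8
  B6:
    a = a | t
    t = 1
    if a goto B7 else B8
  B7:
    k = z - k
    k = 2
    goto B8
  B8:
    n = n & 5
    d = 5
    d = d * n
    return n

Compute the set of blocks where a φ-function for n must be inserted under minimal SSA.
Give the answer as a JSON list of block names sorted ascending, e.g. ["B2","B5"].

Answer: ["B4", "B5"]

Derivation:
idom tree: B1←B0 B2←B0 B3←B2 B4←B0 B5←B0 B6←B5 B7←B6 B8←B5
Join-block Dom:
  B4: preds {B0,B1,B2}: {B0} ∩ {B0,B1} ∩ {B0,B2} = {B0}; idom=B0
  B5: preds {B3,B4}: {B0,B2,B3} ∩ {B0,B4} = {B0}; idom=B0
  B8: preds {B5,B6,B7}: {B0,B5} ∩ {B0,B5,B6} ∩ {B0,B5,B6,B7} = {B0,B5}; idom=B5

Frontier:
  B4←B0: walk · to B0
  B4←B1: walk B1 to B0
  B4←B2: walk B2 to B0
  B5←B3: walk B3→B2 to B0
  B5←B4: walk B4 to B0
  B8←B5: walk · to B5
  B8←B6: walk B6 to B5
  B8←B7: walk B7→B6 to B5
  B0 → ∅
  B1 → {B4}
  B2 → {B4,B5}
  B3 → {B5}
  B4 → {B5}
  B5 → ∅
  B6 → {B8}
  B7 → {B8}
  B8 → ∅

φ for n: defs {B0,B2,B4,B8}
  DF⁺ = {B4,B5}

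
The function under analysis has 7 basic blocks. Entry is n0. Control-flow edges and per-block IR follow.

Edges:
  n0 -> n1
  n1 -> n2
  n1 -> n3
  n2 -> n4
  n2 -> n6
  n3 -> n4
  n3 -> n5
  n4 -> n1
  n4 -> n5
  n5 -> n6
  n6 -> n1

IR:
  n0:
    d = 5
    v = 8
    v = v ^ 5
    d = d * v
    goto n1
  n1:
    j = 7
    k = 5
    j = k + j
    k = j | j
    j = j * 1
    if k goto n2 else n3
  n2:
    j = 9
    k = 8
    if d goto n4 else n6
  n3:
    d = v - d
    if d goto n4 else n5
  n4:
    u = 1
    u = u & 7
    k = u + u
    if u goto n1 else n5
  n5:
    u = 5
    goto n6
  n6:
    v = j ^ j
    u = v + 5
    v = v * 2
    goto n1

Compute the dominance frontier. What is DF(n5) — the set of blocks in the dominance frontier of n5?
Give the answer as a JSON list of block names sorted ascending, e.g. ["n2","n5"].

idom tree: n1←n0 n2←n1 n3←n1 n4←n1 n5←n1 n6←n1
Join-block Dom:
  n1: preds {n0,n4,n6}: {n0} ∩ {n0,n1,n4} ∩ {n0,n1,n6} = {n0}; idom=n0
  n4: preds {n2,n3}: {n0,n1,n2} ∩ {n0,n1,n3} = {n0,n1}; idom=n1
  n5: preds {n3,n4}: {n0,n1,n3} ∩ {n0,n1,n4} = {n0,n1}; idom=n1
  n6: preds {n2,n5}: {n0,n1,n2} ∩ {n0,n1,n5} = {n0,n1}; idom=n1

DF walk-up:
  n1←n0: walk · to n0
  n1←n4: walk n4→n1 to n0
  n1←n6: walk n6→n1 to n0
  n4←n2: walk n2 to n1
  n4←n3: walk n3 to n1
  n5←n3: walk n3 to n1
  n5←n4: walk n4 to n1
  n6←n2: walk n2 to n1
  n6←n5: walk n5 to n1
  n0: DF=∅
  n1: DF={n1}
  n2: DF={n4,n6}
  n3: DF={n4,n5}
  n4: DF={n1,n5}
  n5: DF={n6}
  n6: DF={n1}

DF(n5) = ["n6"]

Answer: ["n6"]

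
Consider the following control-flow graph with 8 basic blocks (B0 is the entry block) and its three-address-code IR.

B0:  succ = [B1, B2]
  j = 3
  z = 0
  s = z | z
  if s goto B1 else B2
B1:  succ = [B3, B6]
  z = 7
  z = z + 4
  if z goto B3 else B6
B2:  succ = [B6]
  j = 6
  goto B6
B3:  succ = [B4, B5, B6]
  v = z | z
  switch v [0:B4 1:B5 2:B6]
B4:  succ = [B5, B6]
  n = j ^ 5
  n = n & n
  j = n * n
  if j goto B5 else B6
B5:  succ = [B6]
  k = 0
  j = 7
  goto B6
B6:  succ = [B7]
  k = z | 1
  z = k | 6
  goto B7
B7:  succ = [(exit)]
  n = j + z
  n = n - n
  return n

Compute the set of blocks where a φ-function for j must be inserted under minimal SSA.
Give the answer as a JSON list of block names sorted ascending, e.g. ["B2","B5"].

idom tree: B1←B0 B2←B0 B3←B1 B4←B3 B5←B3 B6←B0 B7←B6
Dom∩ at merges:
  B5: preds {B3,B4}: {B0,B1,B3} ∩ {B0,B1,B3,B4} = {B0,B1,B3}; idom=B3
  B6: preds {B1,B2,B3,B4,B5}: {B0,B1} ∩ {B0,B2} ∩ {B0,B1,B3} ∩ {B0,B1,B3,B4} ∩ {B0,B1,B3,B5} = {B0}; idom=B0

DF walk-up:
  B5←B3: walk · to B3
  B5←B4: walk B4 to B3
  B6←B1: walk B1 to B0
  B6←B2: walk B2 to B0
  B6←B3: walk B3→B1 to B0
  B6←B4: walk B4→B3→B1 to B0
  B6←B5: walk B5→B3→B1 to B0
  DF(B0)=∅
  DF(B1)={B6}
  DF(B2)={B6}
  DF(B3)={B6}
  DF(B4)={B5,B6}
  DF(B5)={B6}
  DF(B6)=∅
  DF(B7)=∅

φ for j: defs {B0,B2,B4,B5}
  DF⁺ = {B5,B6}

Answer: ["B5", "B6"]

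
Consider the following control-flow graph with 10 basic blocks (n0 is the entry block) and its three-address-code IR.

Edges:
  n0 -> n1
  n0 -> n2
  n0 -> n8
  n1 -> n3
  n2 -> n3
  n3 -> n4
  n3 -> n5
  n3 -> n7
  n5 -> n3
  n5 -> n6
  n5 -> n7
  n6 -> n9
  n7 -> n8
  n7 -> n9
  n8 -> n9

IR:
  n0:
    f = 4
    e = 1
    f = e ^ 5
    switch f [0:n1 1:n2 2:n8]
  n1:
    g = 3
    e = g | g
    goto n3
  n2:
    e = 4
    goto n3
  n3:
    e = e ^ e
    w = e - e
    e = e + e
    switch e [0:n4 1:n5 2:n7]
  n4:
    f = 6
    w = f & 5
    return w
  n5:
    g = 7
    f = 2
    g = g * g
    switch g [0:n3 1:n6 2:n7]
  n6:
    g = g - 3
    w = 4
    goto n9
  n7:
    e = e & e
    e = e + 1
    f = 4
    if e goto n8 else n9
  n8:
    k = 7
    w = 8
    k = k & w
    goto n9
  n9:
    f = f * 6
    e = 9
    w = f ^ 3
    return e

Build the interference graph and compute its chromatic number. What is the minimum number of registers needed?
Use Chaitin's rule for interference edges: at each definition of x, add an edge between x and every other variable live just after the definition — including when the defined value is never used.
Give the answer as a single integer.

Per-block:
  n0: {e,f} / ∅
  n1: {e,g} / ∅
  n2: {e} / ∅
  n3: {e,w} / {e}
  n4: {f,w} / ∅
  n5: {f,g} / ∅
  n6: {g,w} / {g}
  n7: {e,f} / {e}
  n8: {k,w} / ∅
  n9: {e,f,w} / {f}

Backward fixpoint:
  live n0: ∅→{f}
  live n1: ∅→{e}
  live n2: ∅→{e}
  live n3: {e}→{e}
  live n4: ∅→∅
  live n5: {e}→{e,f,g}
  live n6: {f,g}→{f}
  live n7: {e}→{f}
  live n8: {f}→{f}
  live n9: {f}→∅

Interference:
  e — {f,g,w}
  f — {e,g,k,w}
  g — {e,f}
  k — {f,w}
  w — {e,f,k}

Registers:
  lower bound: {e,f,g} mutually conflict ⇒ χ ≥ 3
  assign e→R1 f→R0 g→R2 k→R1 w→R2 — no edge inside a register ⇒ χ ≤ 3
  χ = 3

Answer: 3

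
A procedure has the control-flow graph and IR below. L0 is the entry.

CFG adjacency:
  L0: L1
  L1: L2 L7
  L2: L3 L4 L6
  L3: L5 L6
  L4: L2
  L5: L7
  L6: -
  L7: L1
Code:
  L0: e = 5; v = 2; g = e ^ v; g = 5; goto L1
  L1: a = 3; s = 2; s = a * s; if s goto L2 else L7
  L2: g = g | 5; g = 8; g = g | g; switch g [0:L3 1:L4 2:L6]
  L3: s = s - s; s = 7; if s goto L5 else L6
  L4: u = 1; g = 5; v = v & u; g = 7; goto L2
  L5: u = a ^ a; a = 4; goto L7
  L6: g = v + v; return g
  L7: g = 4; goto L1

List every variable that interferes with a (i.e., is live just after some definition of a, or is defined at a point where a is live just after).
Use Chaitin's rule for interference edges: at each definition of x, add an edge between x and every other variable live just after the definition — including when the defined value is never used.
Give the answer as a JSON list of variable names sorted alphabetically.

Per-block:
  L0 def {e,g,v} use ∅
  L1 def {a,s} use ∅
  L2 def {g} use {g}
  L3 def {s} use {s}
  L4 def {g,u,v} use {v}
  L5 def {a,u} use {a}
  L6 def {g} use {v}
  L7 def {g} use ∅

Backward fixpoint:
  live L0: ∅→{g,v}
  live L1: {g,v}→{a,g,s,v}
  live L2: {a,g,s,v}→{a,s,v}
  live L3: {a,s,v}→{a,v}
  live L4: {a,s,v}→{a,g,s,v}
  live L5: {a,v}→{v}
  live L6: {v}→∅
  live L7: {v}→{g,v}

Conflict graph:
  a: {g,s,u,v}
  e: {v}
  g: {a,s,u,v}
  s: {a,g,u,v}
  u: {a,g,s,v}
  v: {a,e,g,s,u}

N(a) = ["g", "s", "u", "v"]

Answer: ["g", "s", "u", "v"]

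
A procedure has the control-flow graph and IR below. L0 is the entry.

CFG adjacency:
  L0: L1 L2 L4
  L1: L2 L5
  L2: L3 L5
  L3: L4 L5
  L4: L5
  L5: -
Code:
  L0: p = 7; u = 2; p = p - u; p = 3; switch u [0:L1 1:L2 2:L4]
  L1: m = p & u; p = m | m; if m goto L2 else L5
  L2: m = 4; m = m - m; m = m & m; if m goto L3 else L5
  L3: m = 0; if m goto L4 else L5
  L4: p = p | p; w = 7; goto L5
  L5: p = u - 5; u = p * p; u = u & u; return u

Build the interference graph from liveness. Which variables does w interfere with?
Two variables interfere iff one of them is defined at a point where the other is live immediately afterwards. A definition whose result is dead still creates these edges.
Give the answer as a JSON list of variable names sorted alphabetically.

Per-block:
  L0: def={p,u} ue=∅
  L1: def={m,p} ue={p,u}
  L2: def={m} ue=∅
  L3: def={m} ue=∅
  L4: def={p,w} ue={p}
  L5: def={p,u} ue={u}

Live sets:
  live L0: ∅→{p,u}
  live L1: {p,u}→{p,u}
  live L2: {p,u}→{p,u}
  live L3: {p,u}→{p,u}
  live L4: {p,u}→{u}
  live L5: {u}→∅

Interference:
  m↔{p,u}
  p↔{m,u}
  u↔{m,p,w}
  w↔{u}

N(w) = ["u"]

Answer: ["u"]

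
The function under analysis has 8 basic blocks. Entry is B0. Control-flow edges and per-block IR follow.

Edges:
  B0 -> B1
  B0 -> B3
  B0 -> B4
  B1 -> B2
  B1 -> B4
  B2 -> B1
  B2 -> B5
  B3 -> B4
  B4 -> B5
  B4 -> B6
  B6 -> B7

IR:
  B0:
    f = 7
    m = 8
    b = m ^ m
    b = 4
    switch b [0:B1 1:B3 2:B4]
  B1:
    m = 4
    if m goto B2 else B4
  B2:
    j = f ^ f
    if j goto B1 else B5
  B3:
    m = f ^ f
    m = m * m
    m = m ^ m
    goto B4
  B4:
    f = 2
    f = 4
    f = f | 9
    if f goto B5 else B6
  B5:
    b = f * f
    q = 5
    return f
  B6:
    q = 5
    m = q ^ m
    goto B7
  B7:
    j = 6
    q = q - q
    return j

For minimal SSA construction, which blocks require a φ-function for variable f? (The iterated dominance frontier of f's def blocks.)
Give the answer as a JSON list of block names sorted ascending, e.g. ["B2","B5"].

idom tree: B1←B0 B2←B1 B3←B0 B4←B0 B5←B0 B6←B4 B7←B6
Dom∩ at merges:
  B1: preds {B0,B2}: {B0} ∩ {B0,B1,B2} = {B0}; idom=B0
  B4: preds {B0,B1,B3}: {B0} ∩ {B0,B1} ∩ {B0,B3} = {B0}; idom=B0
  B5: preds {B2,B4}: {B0,B1,B2} ∩ {B0,B4} = {B0}; idom=B0

DF derivation:
  join B1 pred B0: · stop@B0
  join B1 pred B2: B2→B1 stop@B0
  join B4 pred B0: · stop@B0
  join B4 pred B1: B1 stop@B0
  join B4 pred B3: B3 stop@B0
  join B5 pred B2: B2→B1 stop@B0
  join B5 pred B4: B4 stop@B0
  B0 → ∅
  B1 → {B1,B4,B5}
  B2 → {B1,B5}
  B3 → {B4}
  B4 → {B5}
  B5 → ∅
  B6 → ∅
  B7 → ∅

φ for f: defs {B0,B4}
  DF⁺ = {B5}

Answer: ["B5"]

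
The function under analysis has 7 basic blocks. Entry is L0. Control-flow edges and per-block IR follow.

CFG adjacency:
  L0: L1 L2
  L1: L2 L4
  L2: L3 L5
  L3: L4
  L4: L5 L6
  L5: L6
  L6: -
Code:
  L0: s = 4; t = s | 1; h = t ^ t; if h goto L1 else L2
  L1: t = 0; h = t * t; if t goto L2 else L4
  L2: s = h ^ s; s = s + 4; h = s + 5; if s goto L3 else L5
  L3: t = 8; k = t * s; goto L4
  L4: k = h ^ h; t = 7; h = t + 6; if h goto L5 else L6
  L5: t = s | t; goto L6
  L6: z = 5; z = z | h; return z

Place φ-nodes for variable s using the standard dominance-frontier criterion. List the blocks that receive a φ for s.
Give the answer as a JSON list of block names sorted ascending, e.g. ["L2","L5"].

Answer: ["L4", "L5", "L6"]

Working:
idom tree: L1←L0 L2←L0 L3←L2 L4←L0 L5←L0 L6←L0
Dom∩ at merges:
  L2: preds {L0,L1}: {L0} ∩ {L0,L1} = {L0}; idom=L0
  L4: preds {L1,L3}: {L0,L1} ∩ {L0,L2,L3} = {L0}; idom=L0
  L5: preds {L2,L4}: {L0,L2} ∩ {L0,L4} = {L0}; idom=L0
  L6: preds {L4,L5}: {L0,L4} ∩ {L0,L5} = {L0}; idom=L0

DF derivation:
  join L2 pred L0: · stop@L0
  join L2 pred L1: L1 stop@L0
  join L4 pred L1: L1 stop@L0
  join L4 pred L3: L3→L2 stop@L0
  join L5 pred L2: L2 stop@L0
  join L5 pred L4: L4 stop@L0
  join L6 pred L4: L4 stop@L0
  join L6 pred L5: L5 stop@L0
  DF(L0)=∅
  DF(L1)={L2,L4}
  DF(L2)={L4,L5}
  DF(L3)={L4}
  DF(L4)={L5,L6}
  DF(L5)={L6}
  DF(L6)=∅

φ for s: defs {L0,L2}
  DF⁺ = {L4,L5,L6}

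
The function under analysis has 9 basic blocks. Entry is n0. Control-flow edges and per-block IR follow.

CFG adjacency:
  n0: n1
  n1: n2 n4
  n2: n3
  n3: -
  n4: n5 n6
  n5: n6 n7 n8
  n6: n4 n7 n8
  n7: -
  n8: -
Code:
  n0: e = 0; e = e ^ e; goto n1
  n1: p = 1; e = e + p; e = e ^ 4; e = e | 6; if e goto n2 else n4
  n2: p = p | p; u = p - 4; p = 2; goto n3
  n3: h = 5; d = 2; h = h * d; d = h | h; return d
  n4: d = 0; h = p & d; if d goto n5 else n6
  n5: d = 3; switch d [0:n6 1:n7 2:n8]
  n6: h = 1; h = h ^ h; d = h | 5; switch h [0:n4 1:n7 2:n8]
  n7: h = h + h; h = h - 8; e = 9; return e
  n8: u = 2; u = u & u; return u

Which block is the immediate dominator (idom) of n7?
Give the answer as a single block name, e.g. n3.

Answer: n4

Working:
idom tree: n1←n0 n2←n1 n3←n2 n4←n1 n5←n4 n6←n4 n7←n4 n8←n4
Dom at joins:
  n4: preds {n1,n6}: {n0,n1} ∩ {n0,n1,n4,n6} = {n0,n1}; idom=n1
  n6: preds {n4,n5}: {n0,n1,n4} ∩ {n0,n1,n4,n5} = {n0,n1,n4}; idom=n4
  n7: preds {n5,n6}: {n0,n1,n4,n5} ∩ {n0,n1,n4,n6} = {n0,n1,n4}; idom=n4
  n8: preds {n5,n6}: {n0,n1,n4,n5} ∩ {n0,n1,n4,n6} = {n0,n1,n4}; idom=n4

idom(n7) = n4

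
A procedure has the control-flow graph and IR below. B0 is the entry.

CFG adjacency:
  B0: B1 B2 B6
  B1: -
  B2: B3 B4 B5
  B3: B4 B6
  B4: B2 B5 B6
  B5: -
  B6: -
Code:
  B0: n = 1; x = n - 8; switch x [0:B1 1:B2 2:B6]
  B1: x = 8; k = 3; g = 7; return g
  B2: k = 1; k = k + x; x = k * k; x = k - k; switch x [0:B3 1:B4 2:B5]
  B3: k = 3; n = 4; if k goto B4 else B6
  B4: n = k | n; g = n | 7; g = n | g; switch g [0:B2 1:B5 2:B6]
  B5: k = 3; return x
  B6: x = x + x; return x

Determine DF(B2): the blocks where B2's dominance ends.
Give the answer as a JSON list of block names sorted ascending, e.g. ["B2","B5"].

Answer: ["B2", "B6"]

Analysis:
idom tree: B1←B0 B2←B0 B3←B2 B4←B2 B5←B2 B6←B0
Dom at joins:
  B2: preds {B0,B4}: {B0} ∩ {B0,B2,B4} = {B0}; idom=B0
  B4: preds {B2,B3}: {B0,B2} ∩ {B0,B2,B3} = {B0,B2}; idom=B2
  B5: preds {B2,B4}: {B0,B2} ∩ {B0,B2,B4} = {B0,B2}; idom=B2
  B6: preds {B0,B3,B4}: {B0} ∩ {B0,B2,B3} ∩ {B0,B2,B4} = {B0}; idom=B0

DF derivation:
  B2←B0: walk · to B0
  B2←B4: walk B4→B2 to B0
  B4←B2: walk · to B2
  B4←B3: walk B3 to B2
  B5←B2: walk · to B2
  B5←B4: walk B4 to B2
  B6←B0: walk · to B0
  B6←B3: walk B3→B2 to B0
  B6←B4: walk B4→B2 to B0
  DF(B0)=∅
  DF(B1)=∅
  DF(B2)={B2,B6}
  DF(B3)={B4,B6}
  DF(B4)={B2,B5,B6}
  DF(B5)=∅
  DF(B6)=∅

DF(B2) = ["B2", "B6"]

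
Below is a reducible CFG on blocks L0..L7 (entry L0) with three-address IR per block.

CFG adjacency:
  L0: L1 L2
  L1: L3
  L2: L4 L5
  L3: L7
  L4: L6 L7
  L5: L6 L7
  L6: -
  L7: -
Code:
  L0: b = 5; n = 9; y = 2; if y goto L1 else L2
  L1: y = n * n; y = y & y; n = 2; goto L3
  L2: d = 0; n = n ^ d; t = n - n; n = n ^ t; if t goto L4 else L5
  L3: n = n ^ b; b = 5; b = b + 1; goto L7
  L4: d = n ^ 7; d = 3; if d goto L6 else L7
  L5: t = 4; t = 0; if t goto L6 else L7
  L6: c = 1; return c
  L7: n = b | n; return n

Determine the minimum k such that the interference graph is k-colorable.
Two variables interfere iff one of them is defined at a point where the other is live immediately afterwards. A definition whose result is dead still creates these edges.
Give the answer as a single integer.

Answer: 3

Derivation:
Block summaries:
  L0 def {b,n,y} use ∅
  L1 def {n,y} use {n}
  L2 def {d,n,t} use {n}
  L3 def {b,n} use {b,n}
  L4 def {d} use {n}
  L5 def {t} use ∅
  L6 def {c} use ∅
  L7 def {n} use {b,n}

Backward fixpoint:
  L0 li=∅ lo={b,n}
  L1 li={b,n} lo={b,n}
  L2 li={b,n} lo={b,n}
  L3 li={b,n} lo={b,n}
  L4 li={b,n} lo={b,n}
  L5 li={b,n} lo={b,n}
  L6 li=∅ lo=∅
  L7 li={b,n} lo=∅

Interference:
  b — {d,n,t,y}
  c — ∅
  d — {b,n}
  n — {b,d,t,y}
  t — {b,n}
  y — {b,n}

Colouring:
  clique {b,d,n} ⇒ need ≥ 3
  3-colouring: c0={b,c}  c1={n}  c2={d,t,y}
  χ = 3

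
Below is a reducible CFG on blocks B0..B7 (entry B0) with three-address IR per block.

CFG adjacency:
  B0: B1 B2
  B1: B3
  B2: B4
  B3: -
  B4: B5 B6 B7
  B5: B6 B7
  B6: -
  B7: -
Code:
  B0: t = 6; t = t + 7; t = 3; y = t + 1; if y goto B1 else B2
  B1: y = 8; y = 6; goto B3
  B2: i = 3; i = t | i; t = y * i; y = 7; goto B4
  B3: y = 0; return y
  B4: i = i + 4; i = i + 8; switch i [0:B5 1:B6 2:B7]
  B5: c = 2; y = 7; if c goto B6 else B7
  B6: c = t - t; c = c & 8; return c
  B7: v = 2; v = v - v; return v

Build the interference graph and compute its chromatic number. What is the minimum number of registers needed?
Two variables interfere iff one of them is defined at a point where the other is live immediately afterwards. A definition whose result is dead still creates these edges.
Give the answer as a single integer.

Per-block:
  B0 def {t,y} use ∅
  B1 def {y} use ∅
  B2 def {i,t,y} use {t,y}
  B3 def {y} use ∅
  B4 def {i} use {i}
  B5 def {c,y} use ∅
  B6 def {c} use {t}
  B7 def {v} use ∅

Live sets:
  B0 li=∅ lo={t,y}
  B1 li=∅ lo=∅
  B2 li={t,y} lo={i,t}
  B3 li=∅ lo=∅
  B4 li={i,t} lo={t}
  B5 li={t} lo={t}
  B6 li={t} lo=∅
  B7 li=∅ lo=∅

Interfere edges:
  c↔{t,y}
  i↔{t,y}
  t↔{c,i,y}
  v↔∅
  y↔{c,i,t}

Colouring:
  lower bound: {c,t,y} mutually conflict ⇒ χ ≥ 3
  assign c→r2 i→r2 t→r0 v→r0 y→r1 — no edge inside a register ⇒ χ ≤ 3
  χ = 3

Answer: 3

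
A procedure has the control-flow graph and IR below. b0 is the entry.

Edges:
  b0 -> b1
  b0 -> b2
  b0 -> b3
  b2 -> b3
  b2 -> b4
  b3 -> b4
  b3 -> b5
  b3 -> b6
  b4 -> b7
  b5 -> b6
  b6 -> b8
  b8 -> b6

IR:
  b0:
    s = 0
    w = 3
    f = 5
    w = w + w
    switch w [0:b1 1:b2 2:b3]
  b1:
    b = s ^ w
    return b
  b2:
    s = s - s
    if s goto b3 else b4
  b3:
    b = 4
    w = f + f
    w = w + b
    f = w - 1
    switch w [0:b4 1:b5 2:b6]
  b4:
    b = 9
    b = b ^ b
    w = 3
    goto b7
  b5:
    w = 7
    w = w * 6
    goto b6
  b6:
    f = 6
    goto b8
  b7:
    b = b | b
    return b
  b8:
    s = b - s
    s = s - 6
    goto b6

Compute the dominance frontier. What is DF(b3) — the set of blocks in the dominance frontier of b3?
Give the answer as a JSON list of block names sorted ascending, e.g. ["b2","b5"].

Answer: ["b4"]

Analysis:
idom tree: b1←b0 b2←b0 b3←b0 b4←b0 b5←b3 b6←b3 b7←b4 b8←b6
Dom at joins:
  b3: preds {b0,b2}: {b0} ∩ {b0,b2} = {b0}; idom=b0
  b4: preds {b2,b3}: {b0,b2} ∩ {b0,b3} = {b0}; idom=b0
  b6: preds {b3,b5,b8}: {b0,b3} ∩ {b0,b3,b5} ∩ {b0,b3,b6,b8} = {b0,b3}; idom=b3

Frontier:
  b3←b0: walk · to b0
  b3←b2: walk b2 to b0
  b4←b2: walk b2 to b0
  b4←b3: walk b3 to b0
  b6←b3: walk · to b3
  b6←b5: walk b5 to b3
  b6←b8: walk b8→b6 to b3
  b0: DF=∅
  b1: DF=∅
  b2: DF={b3,b4}
  b3: DF={b4}
  b4: DF=∅
  b5: DF={b6}
  b6: DF={b6}
  b7: DF=∅
  b8: DF={b6}

DF(b3) = ["b4"]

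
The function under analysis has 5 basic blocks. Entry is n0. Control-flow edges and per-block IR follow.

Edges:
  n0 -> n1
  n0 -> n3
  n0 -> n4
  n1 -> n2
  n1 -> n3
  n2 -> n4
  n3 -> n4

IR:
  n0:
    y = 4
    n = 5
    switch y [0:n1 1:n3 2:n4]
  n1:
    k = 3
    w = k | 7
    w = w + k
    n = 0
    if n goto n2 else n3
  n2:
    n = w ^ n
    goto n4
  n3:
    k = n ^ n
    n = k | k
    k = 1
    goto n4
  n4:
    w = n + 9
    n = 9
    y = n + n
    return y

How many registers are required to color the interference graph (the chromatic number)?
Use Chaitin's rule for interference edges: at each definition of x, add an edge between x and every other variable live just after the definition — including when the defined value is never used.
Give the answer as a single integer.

Answer: 3

Derivation:
Per-block:
  n0 def {n,y} use ∅
  n1 def {k,n,w} use ∅
  n2 def {n} use {n,w}
  n3 def {k,n} use {n}
  n4 def {n,w,y} use {n}

Liveness:
  n0 li=∅ lo={n}
  n1 li=∅ lo={n,w}
  n2 li={n,w} lo={n}
  n3 li={n} lo={n}
  n4 li={n} lo=∅

Conflict graph:
  k↔{n,w}
  n↔{k,w,y}
  w↔{k,n}
  y↔{n}

Chromatic number:
  {k,n,w} pairwise interfere (3-clique) ⇒ χ ≥ 3
  3-colouring: c0={n}  c1={k,y}  c2={w}
  χ = 3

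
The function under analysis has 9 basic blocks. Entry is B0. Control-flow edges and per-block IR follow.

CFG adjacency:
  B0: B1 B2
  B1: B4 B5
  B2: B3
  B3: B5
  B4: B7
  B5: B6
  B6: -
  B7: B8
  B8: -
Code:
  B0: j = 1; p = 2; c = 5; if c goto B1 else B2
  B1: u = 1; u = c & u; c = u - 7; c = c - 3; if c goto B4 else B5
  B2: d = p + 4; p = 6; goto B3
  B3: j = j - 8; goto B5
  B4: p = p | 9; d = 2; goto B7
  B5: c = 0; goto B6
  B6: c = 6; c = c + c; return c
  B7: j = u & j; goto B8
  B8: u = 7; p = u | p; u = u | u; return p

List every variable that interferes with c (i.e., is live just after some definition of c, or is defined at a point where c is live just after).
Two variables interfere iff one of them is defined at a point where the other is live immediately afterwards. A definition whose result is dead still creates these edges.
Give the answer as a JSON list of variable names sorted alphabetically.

Answer: ["j", "p", "u"]

Working:
Block summaries:
  B0: def={c,j,p} ue=∅
  B1: def={c,u} ue={c}
  B2: def={d,p} ue={p}
  B3: def={j} ue={j}
  B4: def={d,p} ue={p}
  B5: def={c} ue=∅
  B6: def={c} ue=∅
  B7: def={j} ue={j,u}
  B8: def={p,u} ue={p}

Liveness:
  B0: in=∅ out={c,j,p}
  B1: in={c,j,p} out={j,p,u}
  B2: in={j,p} out={j}
  B3: in={j} out=∅
  B4: in={j,p,u} out={j,p,u}
  B5: in=∅ out=∅
  B6: in=∅ out=∅
  B7: in={j,p,u} out={p}
  B8: in={p} out=∅

Interference:
  c — {j,p,u}
  d — {j,p,u}
  j — {c,d,p,u}
  p — {c,d,j,u}
  u — {c,d,j,p}

N(c) = ["j", "p", "u"]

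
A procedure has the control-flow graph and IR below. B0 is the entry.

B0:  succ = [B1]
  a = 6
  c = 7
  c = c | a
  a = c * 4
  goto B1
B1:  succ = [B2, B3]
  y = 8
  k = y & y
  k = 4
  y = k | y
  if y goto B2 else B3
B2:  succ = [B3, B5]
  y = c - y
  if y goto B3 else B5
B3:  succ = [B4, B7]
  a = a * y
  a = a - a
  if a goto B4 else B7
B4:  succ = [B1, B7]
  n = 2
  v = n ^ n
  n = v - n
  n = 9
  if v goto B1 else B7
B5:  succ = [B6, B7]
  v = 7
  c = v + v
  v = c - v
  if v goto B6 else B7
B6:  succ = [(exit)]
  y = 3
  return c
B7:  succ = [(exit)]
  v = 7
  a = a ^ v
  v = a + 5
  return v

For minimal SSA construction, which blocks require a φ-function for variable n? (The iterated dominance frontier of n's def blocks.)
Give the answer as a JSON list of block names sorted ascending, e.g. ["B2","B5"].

idom tree: B1←B0 B2←B1 B3←B1 B4←B3 B5←B2 B6←B5 B7←B1
Join-block Dom:
  B1: preds {B0,B4}: {B0} ∩ {B0,B1,B3,B4} = {B0}; idom=B0
  B3: preds {B1,B2}: {B0,B1} ∩ {B0,B1,B2} = {B0,B1}; idom=B1
  B7: preds {B3,B4,B5}: {B0,B1,B3} ∩ {B0,B1,B3,B4} ∩ {B0,B1,B2,B5} = {B0,B1}; idom=B1

DF walk-up:
  join B1 pred B0: · stop@B0
  join B1 pred B4: B4→B3→B1 stop@B0
  join B3 pred B1: · stop@B1
  join B3 pred B2: B2 stop@B1
  join B7 pred B3: B3 stop@B1
  join B7 pred B4: B4→B3 stop@B1
  join B7 pred B5: B5→B2 stop@B1
  DF(B0)=∅
  DF(B1)={B1}
  DF(B2)={B3,B7}
  DF(B3)={B1,B7}
  DF(B4)={B1,B7}
  DF(B5)={B7}
  DF(B6)=∅
  DF(B7)=∅

φ for n: defs {B4}
  DF⁺ = {B1,B7}

Answer: ["B1", "B7"]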